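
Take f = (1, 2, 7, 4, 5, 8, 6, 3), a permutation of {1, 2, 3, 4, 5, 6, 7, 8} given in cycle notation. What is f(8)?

6

8 appears in (1, 2, 7, 4, 5, 8, 6, 3); the next entry (wrapping around) is 6.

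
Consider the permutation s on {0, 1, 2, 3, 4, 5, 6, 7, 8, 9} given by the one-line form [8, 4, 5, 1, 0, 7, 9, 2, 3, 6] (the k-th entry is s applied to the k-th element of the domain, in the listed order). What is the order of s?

Decomposing into disjoint cycles gives cycle lengths 5, 3, 2.
The order of s is the least common multiple of its cycle lengths: lcm(5, 3, 2) = 30.

30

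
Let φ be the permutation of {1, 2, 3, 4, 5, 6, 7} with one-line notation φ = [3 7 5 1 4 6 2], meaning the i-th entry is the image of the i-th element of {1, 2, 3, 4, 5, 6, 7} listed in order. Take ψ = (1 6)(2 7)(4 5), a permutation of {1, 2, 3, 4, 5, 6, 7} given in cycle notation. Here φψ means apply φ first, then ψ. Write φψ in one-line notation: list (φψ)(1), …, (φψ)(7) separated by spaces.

(φψ)(x) = ψ(φ(x)). Computing each image: ψ(φ(1)) = ψ(3) = 3, ψ(φ(2)) = ψ(7) = 2, ψ(φ(3)) = ψ(5) = 4, ψ(φ(4)) = ψ(1) = 6, ψ(φ(5)) = ψ(4) = 5, ψ(φ(6)) = ψ(6) = 1, ψ(φ(7)) = ψ(2) = 7.
Hence φψ = [3 2 4 6 5 1 7].

3 2 4 6 5 1 7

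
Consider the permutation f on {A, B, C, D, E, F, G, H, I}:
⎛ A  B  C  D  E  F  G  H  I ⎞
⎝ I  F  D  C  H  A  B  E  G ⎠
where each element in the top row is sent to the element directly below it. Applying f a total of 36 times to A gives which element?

I

Tracing A → I → … returns to A after 5 steps, so A lies in a 5-cycle (A, I, G, B, F).
Powers repeat with period 5 on this cycle, and 36 mod 5 = 1, so f^36(A) = f^1(A).
Advancing 1 step from A: A → I.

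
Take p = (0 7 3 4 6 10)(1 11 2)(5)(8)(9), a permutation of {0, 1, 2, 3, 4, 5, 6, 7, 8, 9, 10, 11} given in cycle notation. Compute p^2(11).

11 lies in the 3-cycle (1 11 2).
Advancing 2 steps from 11: 11 → 2 → 1.

1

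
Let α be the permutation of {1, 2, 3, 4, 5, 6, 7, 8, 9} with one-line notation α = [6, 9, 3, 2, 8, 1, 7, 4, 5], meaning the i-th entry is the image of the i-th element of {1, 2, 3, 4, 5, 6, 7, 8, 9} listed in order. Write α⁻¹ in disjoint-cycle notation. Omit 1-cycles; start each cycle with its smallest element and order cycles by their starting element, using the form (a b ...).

First write α in disjoint cycles: (1 6)(2 9 5 8 4).
Reversing each cycle (and rotating so the smallest element leads) gives α⁻¹ = (1 6)(2 4 8 5 9).

(1 6)(2 4 8 5 9)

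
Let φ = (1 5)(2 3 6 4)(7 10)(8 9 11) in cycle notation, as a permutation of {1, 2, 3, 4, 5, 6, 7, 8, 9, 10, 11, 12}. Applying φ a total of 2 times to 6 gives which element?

6 lies in the 4-cycle (2 3 6 4).
Stepping 2 places around the cycle: 6 → 4 → 2.

2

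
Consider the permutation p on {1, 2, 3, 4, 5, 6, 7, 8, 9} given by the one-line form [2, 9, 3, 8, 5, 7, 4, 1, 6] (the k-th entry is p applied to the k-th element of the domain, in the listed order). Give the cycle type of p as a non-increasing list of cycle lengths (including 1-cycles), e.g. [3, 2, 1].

The disjoint cycles are (1, 2, 9, 6, 7, 4, 8)(3)(5), with lengths 7, 1, 1 in non-increasing order.

[7, 1, 1]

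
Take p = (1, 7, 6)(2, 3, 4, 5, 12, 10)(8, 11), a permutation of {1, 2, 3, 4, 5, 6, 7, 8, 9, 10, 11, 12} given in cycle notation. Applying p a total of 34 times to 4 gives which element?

4 lies in the 6-cycle (2, 3, 4, 5, 12, 10).
Since the cycle has length 6, p^34 acts on it the same as p^4 (34 mod 6 = 4).
Stepping 4 places around the cycle: 4 → 5 → 12 → 10 → 2.

2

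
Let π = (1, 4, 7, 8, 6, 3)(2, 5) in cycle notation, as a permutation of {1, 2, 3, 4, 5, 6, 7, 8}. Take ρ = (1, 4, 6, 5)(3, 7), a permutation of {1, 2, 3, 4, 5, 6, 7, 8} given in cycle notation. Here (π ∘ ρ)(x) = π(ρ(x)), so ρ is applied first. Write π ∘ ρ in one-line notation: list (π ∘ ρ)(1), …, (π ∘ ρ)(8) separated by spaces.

7 5 8 3 4 2 1 6

Chase each element through ρ then π: 1 → 4 → 7; 2 → 2 → 5; 3 → 7 → 8; 4 → 6 → 3; 5 → 1 → 4; 6 → 5 → 2; 7 → 3 → 1; 8 → 8 → 6.
Collecting the images, π ∘ ρ = [7 5 8 3 4 2 1 6].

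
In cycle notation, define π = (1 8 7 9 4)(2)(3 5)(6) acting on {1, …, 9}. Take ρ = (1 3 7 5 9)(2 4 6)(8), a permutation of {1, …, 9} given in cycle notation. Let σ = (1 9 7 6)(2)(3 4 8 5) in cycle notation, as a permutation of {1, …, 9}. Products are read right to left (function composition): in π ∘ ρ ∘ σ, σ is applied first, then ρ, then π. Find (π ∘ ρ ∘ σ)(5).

9

Apply the permutations in order: σ(5) = 3, then ρ(3) = 7, then π(7) = 9. So (π ∘ ρ ∘ σ)(5) = 9.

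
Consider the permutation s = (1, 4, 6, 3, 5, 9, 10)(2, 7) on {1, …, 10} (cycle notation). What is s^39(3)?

1

3 lies in the 7-cycle (1, 4, 6, 3, 5, 9, 10).
Powers repeat with period 7 on this cycle, and 39 mod 7 = 4, so s^39(3) = s^4(3).
Stepping 4 places around the cycle: 3 → 5 → 9 → 10 → 1.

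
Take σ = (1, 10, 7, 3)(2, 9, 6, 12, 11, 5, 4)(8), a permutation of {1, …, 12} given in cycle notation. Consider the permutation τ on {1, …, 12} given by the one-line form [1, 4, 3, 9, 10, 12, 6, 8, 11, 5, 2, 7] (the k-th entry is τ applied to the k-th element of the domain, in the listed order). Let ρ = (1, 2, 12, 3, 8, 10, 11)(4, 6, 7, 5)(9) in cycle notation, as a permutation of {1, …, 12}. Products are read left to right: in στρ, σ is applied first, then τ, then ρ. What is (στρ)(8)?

Chase 8: σ(8) = 8; τ(8) = 8; ρ(8) = 10. Hence (στρ)(8) = 10.

10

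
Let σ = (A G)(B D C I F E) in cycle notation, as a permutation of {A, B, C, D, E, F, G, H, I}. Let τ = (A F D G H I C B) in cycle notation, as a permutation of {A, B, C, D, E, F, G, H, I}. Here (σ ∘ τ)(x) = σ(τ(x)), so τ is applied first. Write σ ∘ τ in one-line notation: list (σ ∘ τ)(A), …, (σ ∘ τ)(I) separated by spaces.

Chase each element through τ then σ: A → F → E; B → A → G; C → B → D; D → G → A; E → E → B; F → D → C; G → H → H; H → I → F; I → C → I.
So σ ∘ τ in one-line form is E G D A B C H F I.

E G D A B C H F I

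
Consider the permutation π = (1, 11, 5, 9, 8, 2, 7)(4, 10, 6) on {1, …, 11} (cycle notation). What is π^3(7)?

7 lies in the 7-cycle (1, 11, 5, 9, 8, 2, 7).
Advancing 3 steps from 7: 7 → 1 → 11 → 5.

5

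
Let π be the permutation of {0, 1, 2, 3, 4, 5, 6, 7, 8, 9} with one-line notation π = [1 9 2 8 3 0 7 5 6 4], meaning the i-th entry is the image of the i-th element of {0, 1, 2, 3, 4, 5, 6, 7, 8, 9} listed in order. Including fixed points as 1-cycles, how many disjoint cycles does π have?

2

The cycle decomposition is (0 1 9 4 3 8 6 7 5)(2), which has 2 cycles (counting 1-cycles).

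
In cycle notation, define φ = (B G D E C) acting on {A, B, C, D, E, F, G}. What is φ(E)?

C

E appears in (B G D E C); the next entry (wrapping around) is C.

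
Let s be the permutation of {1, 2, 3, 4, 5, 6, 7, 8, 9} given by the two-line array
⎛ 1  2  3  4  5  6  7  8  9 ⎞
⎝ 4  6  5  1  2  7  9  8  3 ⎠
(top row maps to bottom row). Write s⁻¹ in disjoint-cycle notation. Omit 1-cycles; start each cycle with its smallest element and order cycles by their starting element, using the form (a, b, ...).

First write s in disjoint cycles: (1, 4)(2, 6, 7, 9, 3, 5).
The inverse reverses every cycle; in canonical form, s⁻¹ = (1, 4)(2, 5, 3, 9, 7, 6).

(1, 4)(2, 5, 3, 9, 7, 6)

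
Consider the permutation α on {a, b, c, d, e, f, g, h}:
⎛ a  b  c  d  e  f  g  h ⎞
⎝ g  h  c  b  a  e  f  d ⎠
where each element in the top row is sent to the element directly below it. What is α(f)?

The entry below f in the array is e, so α(f) = e.

e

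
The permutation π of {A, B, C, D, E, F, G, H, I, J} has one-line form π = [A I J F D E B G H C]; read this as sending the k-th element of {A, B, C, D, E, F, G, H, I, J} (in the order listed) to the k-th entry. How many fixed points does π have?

The fixed points (elements with π(x) = x) are {A}, so there is 1.

1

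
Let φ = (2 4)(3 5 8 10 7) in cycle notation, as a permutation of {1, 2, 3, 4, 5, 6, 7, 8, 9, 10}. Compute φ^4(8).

8 lies in the 5-cycle (3 5 8 10 7).
Advancing 4 steps from 8: 8 → 10 → 7 → 3 → 5.

5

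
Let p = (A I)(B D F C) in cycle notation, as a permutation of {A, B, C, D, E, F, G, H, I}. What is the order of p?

4

The cycle type of p is (4, 2, 1, 1, 1).
The order is lcm(4, 2) = 4.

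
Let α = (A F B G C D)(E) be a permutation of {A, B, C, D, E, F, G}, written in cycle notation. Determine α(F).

B

F appears in (A F B G C D); the next entry (wrapping around) is B.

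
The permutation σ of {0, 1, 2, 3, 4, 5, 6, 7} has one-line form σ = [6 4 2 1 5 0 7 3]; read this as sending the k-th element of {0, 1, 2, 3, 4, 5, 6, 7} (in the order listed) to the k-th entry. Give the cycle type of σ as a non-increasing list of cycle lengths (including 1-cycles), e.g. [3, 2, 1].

The disjoint cycles are (0, 6, 7, 3, 1, 4, 5)(2), with lengths 7, 1 in non-increasing order.

[7, 1]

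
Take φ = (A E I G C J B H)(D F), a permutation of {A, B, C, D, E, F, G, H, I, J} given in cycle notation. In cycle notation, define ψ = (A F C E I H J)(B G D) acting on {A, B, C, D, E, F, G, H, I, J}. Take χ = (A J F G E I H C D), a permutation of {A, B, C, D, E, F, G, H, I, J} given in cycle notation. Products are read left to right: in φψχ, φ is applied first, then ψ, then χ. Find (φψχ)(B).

Chase B: φ(B) = H; ψ(H) = J; χ(J) = F. Hence (φψχ)(B) = F.

F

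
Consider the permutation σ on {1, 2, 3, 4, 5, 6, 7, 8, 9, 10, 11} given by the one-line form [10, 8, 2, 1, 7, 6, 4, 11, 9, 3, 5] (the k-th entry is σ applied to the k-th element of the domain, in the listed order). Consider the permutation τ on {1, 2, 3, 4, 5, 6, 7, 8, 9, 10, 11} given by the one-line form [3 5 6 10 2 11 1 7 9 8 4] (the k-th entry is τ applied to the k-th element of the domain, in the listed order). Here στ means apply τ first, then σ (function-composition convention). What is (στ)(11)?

1

First apply τ: τ(11) = 4, then σ(4) = 1. Thus (στ)(11) = 1.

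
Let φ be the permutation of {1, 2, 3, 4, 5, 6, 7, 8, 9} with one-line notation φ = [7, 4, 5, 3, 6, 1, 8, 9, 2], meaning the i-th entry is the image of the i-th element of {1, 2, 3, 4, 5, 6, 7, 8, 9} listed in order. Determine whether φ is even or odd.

In disjoint-cycle form the cycle lengths are 9.
A cycle is odd iff its length is even; φ has 0 even-length cycles, so sgn(φ) = (−1)^0 and φ is even.

even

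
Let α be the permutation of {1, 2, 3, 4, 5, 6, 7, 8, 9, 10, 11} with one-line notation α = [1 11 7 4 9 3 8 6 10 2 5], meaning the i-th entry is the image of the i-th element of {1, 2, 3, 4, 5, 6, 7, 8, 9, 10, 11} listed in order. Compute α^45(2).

2

Tracing 2 → 11 → … returns to 2 after 5 steps, so 2 lies in a 5-cycle (2, 11, 5, 9, 10).
Since the cycle has length 5, α^45 acts on it the same as α^0 (45 mod 5 = 0).
So α^45(2) = 2.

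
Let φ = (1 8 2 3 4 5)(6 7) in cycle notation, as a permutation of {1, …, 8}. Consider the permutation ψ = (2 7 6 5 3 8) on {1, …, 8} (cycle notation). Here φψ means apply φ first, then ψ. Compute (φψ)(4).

First apply φ: φ(4) = 5, then ψ(5) = 3. Thus (φψ)(4) = 3.

3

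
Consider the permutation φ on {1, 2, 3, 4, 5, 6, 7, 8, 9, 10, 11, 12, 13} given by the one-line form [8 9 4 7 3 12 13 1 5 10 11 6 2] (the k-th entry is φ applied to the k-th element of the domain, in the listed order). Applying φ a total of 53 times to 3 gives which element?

2

Tracing 3 → 4 → … returns to 3 after 7 steps, so 3 lies in a 7-cycle (2 9 5 3 4 7 13).
Since the cycle has length 7, φ^53 acts on it the same as φ^4 (53 mod 7 = 4).
Advancing 4 steps from 3: 3 → 4 → 7 → 13 → 2.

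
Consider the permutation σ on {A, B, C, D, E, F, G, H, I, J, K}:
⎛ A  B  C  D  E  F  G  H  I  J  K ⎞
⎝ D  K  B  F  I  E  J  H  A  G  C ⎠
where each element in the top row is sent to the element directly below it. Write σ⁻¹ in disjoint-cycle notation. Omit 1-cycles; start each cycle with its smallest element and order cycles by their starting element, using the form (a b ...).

(A I E F D)(B C K)(G J)

First write σ in disjoint cycles: (A D F E I)(B K C)(G J).
Reversing each cycle (and rotating so the smallest element leads) gives σ⁻¹ = (A I E F D)(B C K)(G J).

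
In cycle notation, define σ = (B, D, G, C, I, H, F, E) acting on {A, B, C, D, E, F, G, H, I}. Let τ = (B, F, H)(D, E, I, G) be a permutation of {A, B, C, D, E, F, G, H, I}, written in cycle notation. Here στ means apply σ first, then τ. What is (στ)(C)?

(στ)(C) = τ(σ(C)). σ(C) = I, then τ(I) = G. So (στ)(C) = G.

G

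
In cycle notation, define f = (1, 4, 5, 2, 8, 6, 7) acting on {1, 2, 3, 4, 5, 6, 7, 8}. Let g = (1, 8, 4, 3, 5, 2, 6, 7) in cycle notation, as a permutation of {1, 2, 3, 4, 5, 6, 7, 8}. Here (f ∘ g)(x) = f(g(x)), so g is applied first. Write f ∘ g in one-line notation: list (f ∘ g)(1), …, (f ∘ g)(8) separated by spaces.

6 7 2 3 8 1 4 5

(f ∘ g)(x) = f(g(x)). Computing each image: f(g(1)) = f(8) = 6, f(g(2)) = f(6) = 7, f(g(3)) = f(5) = 2, f(g(4)) = f(3) = 3, f(g(5)) = f(2) = 8, f(g(6)) = f(7) = 1, f(g(7)) = f(1) = 4, f(g(8)) = f(4) = 5.
Hence f ∘ g = [6 7 2 3 8 1 4 5].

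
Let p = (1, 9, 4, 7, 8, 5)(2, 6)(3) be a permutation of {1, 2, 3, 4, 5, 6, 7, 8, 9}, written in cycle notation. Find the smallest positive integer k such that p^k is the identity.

The disjoint cycles have lengths 6, 2, 1.
The order is lcm(6, 2) = 6.

6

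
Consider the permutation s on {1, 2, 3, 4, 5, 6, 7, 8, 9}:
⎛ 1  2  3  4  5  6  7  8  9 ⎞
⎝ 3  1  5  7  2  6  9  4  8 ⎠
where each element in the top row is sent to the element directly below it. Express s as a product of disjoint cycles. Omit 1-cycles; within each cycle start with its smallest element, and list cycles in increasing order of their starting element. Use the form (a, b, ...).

(1, 3, 5, 2)(4, 7, 9, 8)

From 1: 1 → 3 → 5 → 2 → 1, closing the cycle (1, 3, 5, 2).
Repeating from the next unused element and collecting all non-trivial cycles gives (1, 3, 5, 2)(4, 7, 9, 8).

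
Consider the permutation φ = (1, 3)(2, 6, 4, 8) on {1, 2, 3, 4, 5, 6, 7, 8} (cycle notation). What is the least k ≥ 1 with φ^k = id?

The disjoint cycles have lengths 4, 2, 1, 1.
Since disjoint cycles commute, ord(φ) = lcm(4, 2) = 4.

4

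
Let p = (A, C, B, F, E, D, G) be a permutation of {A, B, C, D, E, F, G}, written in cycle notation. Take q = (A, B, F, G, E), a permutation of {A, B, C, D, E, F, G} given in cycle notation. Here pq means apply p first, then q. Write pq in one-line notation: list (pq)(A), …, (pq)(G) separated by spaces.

Chase each element through p then q: A → C → C; B → F → G; C → B → F; D → G → E; E → D → D; F → E → A; G → A → B.
So pq in one-line form is C G F E D A B.

C G F E D A B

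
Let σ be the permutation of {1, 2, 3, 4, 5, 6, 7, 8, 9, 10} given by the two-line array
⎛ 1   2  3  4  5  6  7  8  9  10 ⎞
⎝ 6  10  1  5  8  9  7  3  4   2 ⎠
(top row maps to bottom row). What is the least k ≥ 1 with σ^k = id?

14

Decomposing into disjoint cycles gives cycle lengths 7, 2, 1.
The order is lcm(7, 2) = 14.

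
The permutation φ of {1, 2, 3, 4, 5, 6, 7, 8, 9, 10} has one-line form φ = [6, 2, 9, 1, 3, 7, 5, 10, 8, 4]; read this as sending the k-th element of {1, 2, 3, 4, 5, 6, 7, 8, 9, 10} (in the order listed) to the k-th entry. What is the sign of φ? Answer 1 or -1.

In disjoint-cycle form the cycle lengths are 9, 1.
A cycle of length ℓ contributes ℓ−1 transpositions, so φ is a product of 8 transpositions — even.

1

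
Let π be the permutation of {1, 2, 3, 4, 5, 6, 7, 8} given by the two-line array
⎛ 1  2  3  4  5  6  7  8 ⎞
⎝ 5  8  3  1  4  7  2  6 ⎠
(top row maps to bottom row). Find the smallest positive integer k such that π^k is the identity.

12

Decomposing into disjoint cycles gives cycle lengths 4, 3, 1.
The order is lcm(4, 3) = 12.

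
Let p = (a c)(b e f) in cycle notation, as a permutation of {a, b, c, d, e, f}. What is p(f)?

b

Within (b e f), f ↦ b.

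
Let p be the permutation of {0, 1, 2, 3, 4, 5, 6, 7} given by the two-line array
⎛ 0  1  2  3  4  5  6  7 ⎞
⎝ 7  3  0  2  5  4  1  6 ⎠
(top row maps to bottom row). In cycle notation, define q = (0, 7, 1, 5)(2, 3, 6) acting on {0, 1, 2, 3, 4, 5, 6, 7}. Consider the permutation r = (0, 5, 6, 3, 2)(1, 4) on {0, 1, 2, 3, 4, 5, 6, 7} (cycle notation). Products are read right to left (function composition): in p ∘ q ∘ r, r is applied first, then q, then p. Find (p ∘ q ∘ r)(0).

7

Chase 0: r(0) = 5; q(5) = 0; p(0) = 7. Hence (p ∘ q ∘ r)(0) = 7.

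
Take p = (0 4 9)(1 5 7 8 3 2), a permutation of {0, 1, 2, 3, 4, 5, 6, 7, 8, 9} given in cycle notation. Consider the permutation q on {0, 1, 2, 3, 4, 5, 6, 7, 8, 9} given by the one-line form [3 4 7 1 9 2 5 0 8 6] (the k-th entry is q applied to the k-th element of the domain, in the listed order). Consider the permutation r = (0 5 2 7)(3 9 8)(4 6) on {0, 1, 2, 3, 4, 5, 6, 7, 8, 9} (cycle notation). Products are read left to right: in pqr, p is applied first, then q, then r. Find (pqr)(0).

Apply the permutations in order: p(0) = 4, then q(4) = 9, then r(9) = 8. So (pqr)(0) = 8.

8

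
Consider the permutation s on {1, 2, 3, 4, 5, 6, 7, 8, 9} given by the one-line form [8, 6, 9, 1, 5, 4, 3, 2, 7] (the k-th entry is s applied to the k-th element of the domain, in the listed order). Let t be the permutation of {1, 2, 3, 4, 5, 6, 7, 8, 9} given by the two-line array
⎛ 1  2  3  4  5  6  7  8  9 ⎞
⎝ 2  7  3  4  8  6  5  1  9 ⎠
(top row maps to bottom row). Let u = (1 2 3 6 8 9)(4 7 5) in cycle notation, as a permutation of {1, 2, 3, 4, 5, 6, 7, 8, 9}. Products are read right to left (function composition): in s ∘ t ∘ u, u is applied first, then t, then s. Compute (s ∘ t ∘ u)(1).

Apply the permutations in order: u(1) = 2, then t(2) = 7, then s(7) = 3. So (s ∘ t ∘ u)(1) = 3.

3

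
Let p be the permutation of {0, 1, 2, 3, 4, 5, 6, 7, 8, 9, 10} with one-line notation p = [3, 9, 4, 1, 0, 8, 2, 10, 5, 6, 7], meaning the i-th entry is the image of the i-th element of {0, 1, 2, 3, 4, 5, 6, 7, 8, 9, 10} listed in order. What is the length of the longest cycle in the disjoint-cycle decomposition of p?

7

Decomposing into disjoint cycles gives (0, 3, 1, 9, 6, 2, 4)(5, 8)(7, 10); the longest has length 7.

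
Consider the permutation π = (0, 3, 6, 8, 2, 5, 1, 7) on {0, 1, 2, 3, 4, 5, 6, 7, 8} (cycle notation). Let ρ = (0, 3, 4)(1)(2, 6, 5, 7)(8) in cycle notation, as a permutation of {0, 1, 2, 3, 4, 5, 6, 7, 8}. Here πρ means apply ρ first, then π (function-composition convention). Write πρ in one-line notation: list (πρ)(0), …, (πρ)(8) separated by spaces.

6 7 8 4 3 0 1 5 2

(πρ)(x) = π(ρ(x)). Computing each image: π(ρ(0)) = π(3) = 6, π(ρ(1)) = π(1) = 7, π(ρ(2)) = π(6) = 8, π(ρ(3)) = π(4) = 4, π(ρ(4)) = π(0) = 3, π(ρ(5)) = π(7) = 0, π(ρ(6)) = π(5) = 1, π(ρ(7)) = π(2) = 5, π(ρ(8)) = π(8) = 2.
Hence πρ = [6 7 8 4 3 0 1 5 2].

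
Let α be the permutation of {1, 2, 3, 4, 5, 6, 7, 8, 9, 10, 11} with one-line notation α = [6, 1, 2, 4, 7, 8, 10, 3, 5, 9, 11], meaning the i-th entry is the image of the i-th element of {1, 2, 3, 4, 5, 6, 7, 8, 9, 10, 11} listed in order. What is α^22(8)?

Tracing 8 → 3 → … returns to 8 after 5 steps, so 8 lies in a 5-cycle (1 6 8 3 2).
Powers repeat with period 5 on this cycle, and 22 mod 5 = 2, so α^22(8) = α^2(8).
Stepping 2 places around the cycle: 8 → 3 → 2.

2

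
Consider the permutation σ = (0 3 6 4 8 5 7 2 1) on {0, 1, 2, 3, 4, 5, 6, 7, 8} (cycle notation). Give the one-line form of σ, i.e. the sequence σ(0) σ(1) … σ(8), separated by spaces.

Reading each image from the cycles: 0↦3, 1↦0, 2↦1, 3↦6, 4↦8, 5↦7, 6↦4, 7↦2, 8↦5.
Listing these in domain order gives 3 0 1 6 8 7 4 2 5.

3 0 1 6 8 7 4 2 5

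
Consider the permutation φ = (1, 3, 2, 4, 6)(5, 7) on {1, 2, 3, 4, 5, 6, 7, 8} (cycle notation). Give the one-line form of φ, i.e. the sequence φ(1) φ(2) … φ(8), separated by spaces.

3 4 2 6 7 1 5 8

Reading each image from the cycles: 1→3, 2→4, 3→2, 4→6, 5→7, 6→1, 7→5, 8→8.
Listing these in domain order gives 3 4 2 6 7 1 5 8.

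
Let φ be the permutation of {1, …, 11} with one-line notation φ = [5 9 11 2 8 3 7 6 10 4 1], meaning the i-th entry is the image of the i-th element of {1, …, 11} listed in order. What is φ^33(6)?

1

Tracing 6 → 3 → … returns to 6 after 6 steps, so 6 lies in a 6-cycle (1 5 8 6 3 11).
On a 6-cycle, φ^6 is the identity, so φ^33 = φ^3 there (33 ≡ 3 mod 6).
Advancing 3 steps from 6: 6 → 3 → 11 → 1.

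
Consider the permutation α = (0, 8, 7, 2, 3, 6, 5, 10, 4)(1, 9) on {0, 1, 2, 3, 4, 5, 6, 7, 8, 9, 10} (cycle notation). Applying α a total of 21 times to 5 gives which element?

0

5 lies in the 9-cycle (0, 8, 7, 2, 3, 6, 5, 10, 4).
On a 9-cycle, α^9 is the identity, so α^21 = α^3 there (21 ≡ 3 mod 9).
Advancing 3 steps from 5: 5 → 10 → 4 → 0.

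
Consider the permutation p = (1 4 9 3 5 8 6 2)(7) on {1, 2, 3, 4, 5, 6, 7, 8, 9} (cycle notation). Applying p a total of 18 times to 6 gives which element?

6 lies in the 8-cycle (1 4 9 3 5 8 6 2).
Since the cycle has length 8, p^18 acts on it the same as p^2 (18 mod 8 = 2).
Advancing 2 steps from 6: 6 → 2 → 1.

1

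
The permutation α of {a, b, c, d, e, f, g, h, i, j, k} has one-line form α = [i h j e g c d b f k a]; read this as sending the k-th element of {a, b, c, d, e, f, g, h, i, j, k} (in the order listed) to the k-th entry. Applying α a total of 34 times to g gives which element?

d

Tracing g → d → … returns to g after 3 steps, so g lies in a 3-cycle (d, e, g).
On a 3-cycle, α^3 is the identity, so α^34 = α^1 there (34 ≡ 1 mod 3).
Stepping 1 place around the cycle: g → d.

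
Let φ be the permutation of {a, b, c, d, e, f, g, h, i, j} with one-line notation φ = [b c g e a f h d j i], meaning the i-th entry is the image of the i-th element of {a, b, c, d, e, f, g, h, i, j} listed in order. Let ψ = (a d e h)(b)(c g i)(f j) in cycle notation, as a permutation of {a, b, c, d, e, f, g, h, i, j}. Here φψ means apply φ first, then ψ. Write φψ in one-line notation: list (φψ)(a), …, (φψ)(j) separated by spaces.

Chase each element through φ then ψ: a → b → b; b → c → g; c → g → i; d → e → h; e → a → d; f → f → j; g → h → a; h → d → e; i → j → f; j → i → c.
So φψ in one-line form is b g i h d j a e f c.

b g i h d j a e f c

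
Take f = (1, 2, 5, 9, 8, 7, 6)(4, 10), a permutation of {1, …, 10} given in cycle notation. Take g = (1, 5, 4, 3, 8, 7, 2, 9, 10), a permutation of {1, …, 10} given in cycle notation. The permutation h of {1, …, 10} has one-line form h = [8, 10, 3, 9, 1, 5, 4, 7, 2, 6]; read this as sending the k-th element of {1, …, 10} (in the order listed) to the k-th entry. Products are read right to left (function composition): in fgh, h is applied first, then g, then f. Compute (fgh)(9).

8

Chase 9: h(9) = 2; g(2) = 9; f(9) = 8. Hence (fgh)(9) = 8.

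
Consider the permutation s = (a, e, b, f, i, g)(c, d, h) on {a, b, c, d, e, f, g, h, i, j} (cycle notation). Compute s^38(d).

d lies in the 3-cycle (c, d, h).
Powers repeat with period 3 on this cycle, and 38 mod 3 = 2, so s^38(d) = s^2(d).
Stepping 2 places around the cycle: d → h → c.

c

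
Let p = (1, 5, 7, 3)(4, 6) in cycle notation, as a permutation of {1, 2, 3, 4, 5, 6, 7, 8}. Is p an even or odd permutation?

The cycle lengths are 4, 2, 1, 1.
A cycle of length ℓ contributes ℓ−1 transpositions, so p is a product of 3 + 1 = 4 transpositions — even.

even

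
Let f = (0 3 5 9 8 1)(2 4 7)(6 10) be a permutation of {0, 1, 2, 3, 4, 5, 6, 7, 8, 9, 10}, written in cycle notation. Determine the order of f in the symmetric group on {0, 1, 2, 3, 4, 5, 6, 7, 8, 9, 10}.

6

The cycle type of f is (6, 3, 2).
The order is lcm(6, 3, 2) = 6.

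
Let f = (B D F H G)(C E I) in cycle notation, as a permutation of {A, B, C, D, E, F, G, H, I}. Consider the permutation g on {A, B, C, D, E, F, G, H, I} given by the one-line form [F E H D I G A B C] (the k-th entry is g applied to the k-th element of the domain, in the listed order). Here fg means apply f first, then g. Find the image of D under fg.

G

First apply f: f(D) = F, then g(F) = G. Thus (fg)(D) = G.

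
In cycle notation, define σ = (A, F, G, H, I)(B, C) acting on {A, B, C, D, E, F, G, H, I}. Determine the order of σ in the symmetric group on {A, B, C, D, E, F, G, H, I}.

The cycle type of σ is (5, 2, 1, 1).
The order of σ is the least common multiple of its cycle lengths: lcm(5, 2) = 10.

10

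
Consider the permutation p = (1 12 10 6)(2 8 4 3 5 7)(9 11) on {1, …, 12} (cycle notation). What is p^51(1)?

1 lies in the 4-cycle (1 12 10 6).
On a 4-cycle, p^4 is the identity, so p^51 = p^3 there (51 ≡ 3 mod 4).
Advancing 3 steps from 1: 1 → 12 → 10 → 6.

6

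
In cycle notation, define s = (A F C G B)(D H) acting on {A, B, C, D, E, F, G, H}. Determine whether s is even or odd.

The cycle lengths are 5, 2, 1.
A cycle is odd iff its length is even; s has 1 even-length cycle, so sgn(s) = (−1)^1 and s is odd.

odd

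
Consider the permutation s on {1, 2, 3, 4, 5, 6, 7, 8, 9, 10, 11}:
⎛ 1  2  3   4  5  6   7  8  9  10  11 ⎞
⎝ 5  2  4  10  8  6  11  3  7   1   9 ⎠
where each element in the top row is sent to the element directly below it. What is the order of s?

The disjoint-cycle form of s has cycle lengths 6, 3, 1, 1.
The order is lcm(6, 3) = 6.

6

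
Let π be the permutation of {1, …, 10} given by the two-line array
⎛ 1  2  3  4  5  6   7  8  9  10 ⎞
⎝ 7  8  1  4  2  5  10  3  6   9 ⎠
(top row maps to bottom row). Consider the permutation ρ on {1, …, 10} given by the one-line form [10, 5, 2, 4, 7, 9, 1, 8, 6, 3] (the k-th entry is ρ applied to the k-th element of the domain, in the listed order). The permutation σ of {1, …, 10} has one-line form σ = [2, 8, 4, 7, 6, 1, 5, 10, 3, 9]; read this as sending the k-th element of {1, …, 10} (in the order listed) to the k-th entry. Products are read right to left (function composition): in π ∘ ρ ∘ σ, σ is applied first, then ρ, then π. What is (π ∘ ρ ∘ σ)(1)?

2

(π ∘ ρ ∘ σ)(1) = π(ρ(σ(1))). σ(1) = 2, then ρ(2) = 5, then π(5) = 2, so the result is 2.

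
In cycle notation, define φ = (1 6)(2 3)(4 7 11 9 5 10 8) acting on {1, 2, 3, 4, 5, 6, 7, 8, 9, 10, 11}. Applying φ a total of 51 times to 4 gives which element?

4 lies in the 7-cycle (4 7 11 9 5 10 8).
Since the cycle has length 7, φ^51 acts on it the same as φ^2 (51 mod 7 = 2).
Advancing 2 steps from 4: 4 → 7 → 11.

11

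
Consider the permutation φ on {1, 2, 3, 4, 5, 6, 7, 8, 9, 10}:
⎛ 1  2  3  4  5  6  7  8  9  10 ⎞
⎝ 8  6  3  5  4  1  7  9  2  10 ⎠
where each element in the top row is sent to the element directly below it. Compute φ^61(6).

Tracing 6 → 1 → … returns to 6 after 5 steps, so 6 lies in a 5-cycle (1, 8, 9, 2, 6).
Since the cycle has length 5, φ^61 acts on it the same as φ^1 (61 mod 5 = 1).
Advancing 1 step from 6: 6 → 1.

1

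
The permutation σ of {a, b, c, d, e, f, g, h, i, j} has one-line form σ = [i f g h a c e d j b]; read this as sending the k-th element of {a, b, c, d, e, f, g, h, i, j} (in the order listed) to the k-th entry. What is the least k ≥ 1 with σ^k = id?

Decomposing into disjoint cycles gives cycle lengths 8, 2.
The order of σ is the least common multiple of its cycle lengths: lcm(8, 2) = 8.

8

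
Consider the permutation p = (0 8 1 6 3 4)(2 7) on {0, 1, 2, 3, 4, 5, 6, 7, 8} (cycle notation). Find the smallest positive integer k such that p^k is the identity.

The cycle type of p is (6, 2, 1).
The order is lcm(6, 2) = 6.

6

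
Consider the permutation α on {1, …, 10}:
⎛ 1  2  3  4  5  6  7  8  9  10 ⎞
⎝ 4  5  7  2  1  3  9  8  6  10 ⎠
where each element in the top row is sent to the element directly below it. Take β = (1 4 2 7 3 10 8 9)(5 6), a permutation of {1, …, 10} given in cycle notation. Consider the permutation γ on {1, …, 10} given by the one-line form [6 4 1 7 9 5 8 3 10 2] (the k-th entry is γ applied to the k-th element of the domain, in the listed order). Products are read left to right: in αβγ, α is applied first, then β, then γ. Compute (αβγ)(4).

Chase 4: α(4) = 2; β(2) = 7; γ(7) = 8. Hence (αβγ)(4) = 8.

8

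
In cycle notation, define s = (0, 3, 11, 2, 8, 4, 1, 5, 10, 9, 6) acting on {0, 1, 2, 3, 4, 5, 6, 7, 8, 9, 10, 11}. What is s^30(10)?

4

10 lies in the 11-cycle (0, 3, 11, 2, 8, 4, 1, 5, 10, 9, 6).
On an 11-cycle, s^11 is the identity, so s^30 = s^8 there (30 ≡ 8 mod 11).
Stepping 8 places around the cycle: 10 → 9 → 6 → 0 → 3 → 11 → 2 → 8 → 4.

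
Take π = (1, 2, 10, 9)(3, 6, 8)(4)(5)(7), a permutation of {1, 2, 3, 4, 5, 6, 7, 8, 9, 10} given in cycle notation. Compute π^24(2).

2

2 lies in the 4-cycle (1, 2, 10, 9).
On a 4-cycle, π^4 is the identity, so π^24 = π^0 there (24 ≡ 0 mod 4).
So π^24(2) = 2.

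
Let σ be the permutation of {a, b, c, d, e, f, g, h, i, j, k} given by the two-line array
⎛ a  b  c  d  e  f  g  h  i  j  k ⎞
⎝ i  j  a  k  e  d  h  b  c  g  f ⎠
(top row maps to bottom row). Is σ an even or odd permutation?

odd

In disjoint-cycle form the cycle lengths are 4, 3, 3, 1.
A cycle of length ℓ contributes ℓ−1 transpositions, so σ is a product of 3 + 2 + 2 = 7 transpositions — odd.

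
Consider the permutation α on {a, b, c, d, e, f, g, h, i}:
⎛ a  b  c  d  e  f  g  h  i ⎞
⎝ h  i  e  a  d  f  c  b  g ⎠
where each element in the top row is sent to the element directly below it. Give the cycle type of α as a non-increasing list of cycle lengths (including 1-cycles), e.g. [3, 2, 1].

The disjoint cycles are (a, h, b, i, g, c, e, d)(f), with lengths 8, 1 in non-increasing order.

[8, 1]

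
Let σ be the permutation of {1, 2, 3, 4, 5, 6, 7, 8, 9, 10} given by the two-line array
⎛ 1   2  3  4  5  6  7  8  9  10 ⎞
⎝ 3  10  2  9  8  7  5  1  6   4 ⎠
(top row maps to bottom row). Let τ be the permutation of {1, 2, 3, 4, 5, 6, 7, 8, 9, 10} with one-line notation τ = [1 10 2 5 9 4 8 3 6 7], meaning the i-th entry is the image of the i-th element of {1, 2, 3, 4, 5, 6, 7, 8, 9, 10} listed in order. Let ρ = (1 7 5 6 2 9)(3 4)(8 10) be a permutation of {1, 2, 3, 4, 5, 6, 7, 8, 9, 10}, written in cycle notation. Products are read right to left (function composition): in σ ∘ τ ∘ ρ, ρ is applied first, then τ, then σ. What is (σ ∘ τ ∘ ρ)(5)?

Apply the permutations in order: ρ(5) = 6, then τ(6) = 4, then σ(4) = 9. So (σ ∘ τ ∘ ρ)(5) = 9.

9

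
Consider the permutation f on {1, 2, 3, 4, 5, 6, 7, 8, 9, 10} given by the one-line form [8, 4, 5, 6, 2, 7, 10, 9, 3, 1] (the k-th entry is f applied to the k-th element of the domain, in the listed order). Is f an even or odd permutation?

In disjoint-cycle form the cycle lengths are 10.
A cycle of length ℓ contributes ℓ−1 transpositions, so f is a product of 9 transpositions — odd.

odd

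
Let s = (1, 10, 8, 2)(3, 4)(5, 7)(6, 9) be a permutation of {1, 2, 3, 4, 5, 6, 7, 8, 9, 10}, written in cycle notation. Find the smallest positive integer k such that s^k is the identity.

The cycle type of s is (4, 2, 2, 2).
The order is lcm(4, 2, 2, 2) = 4.

4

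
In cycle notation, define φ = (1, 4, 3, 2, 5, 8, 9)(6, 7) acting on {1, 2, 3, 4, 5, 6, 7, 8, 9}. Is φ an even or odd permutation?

The cycle lengths are 7, 2.
A cycle is odd iff its length is even; φ has 1 even-length cycle, so sgn(φ) = (−1)^1 and φ is odd.

odd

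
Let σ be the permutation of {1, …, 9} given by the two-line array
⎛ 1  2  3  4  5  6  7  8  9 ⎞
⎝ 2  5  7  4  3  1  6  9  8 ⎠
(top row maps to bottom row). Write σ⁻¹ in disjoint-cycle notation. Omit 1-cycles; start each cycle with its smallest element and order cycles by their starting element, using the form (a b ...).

First write σ in disjoint cycles: (1 2 5 3 7 6)(8 9).
Reversing each cycle (and rotating so the smallest element leads) gives σ⁻¹ = (1 6 7 3 5 2)(8 9).

(1 6 7 3 5 2)(8 9)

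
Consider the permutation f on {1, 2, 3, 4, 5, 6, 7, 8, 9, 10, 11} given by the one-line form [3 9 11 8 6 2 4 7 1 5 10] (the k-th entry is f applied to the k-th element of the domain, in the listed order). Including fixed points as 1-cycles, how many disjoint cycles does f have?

The cycle decomposition is (1 3 11 10 5 6 2 9)(4 8 7), which has 2 cycles (counting 1-cycles).

2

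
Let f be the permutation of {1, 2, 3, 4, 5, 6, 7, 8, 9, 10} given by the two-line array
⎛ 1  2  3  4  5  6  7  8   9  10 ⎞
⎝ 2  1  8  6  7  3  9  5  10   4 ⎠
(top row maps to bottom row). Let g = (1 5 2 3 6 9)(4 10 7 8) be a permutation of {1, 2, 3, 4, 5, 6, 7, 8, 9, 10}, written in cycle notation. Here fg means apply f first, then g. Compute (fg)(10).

10

(fg)(10) = g(f(10)). f(10) = 4, then g(4) = 10. So (fg)(10) = 10.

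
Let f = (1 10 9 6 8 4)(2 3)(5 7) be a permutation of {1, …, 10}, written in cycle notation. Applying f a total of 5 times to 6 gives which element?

6 lies in the 6-cycle (1 10 9 6 8 4).
Stepping 5 places around the cycle: 6 → 8 → 4 → 1 → 10 → 9.

9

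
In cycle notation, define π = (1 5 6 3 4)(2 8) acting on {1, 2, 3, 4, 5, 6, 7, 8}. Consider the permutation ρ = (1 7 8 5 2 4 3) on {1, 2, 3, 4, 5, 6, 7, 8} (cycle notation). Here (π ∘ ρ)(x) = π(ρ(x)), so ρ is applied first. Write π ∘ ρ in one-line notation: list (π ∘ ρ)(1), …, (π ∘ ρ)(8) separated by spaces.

7 1 5 4 8 3 2 6

(π ∘ ρ)(x) = π(ρ(x)). Computing each image: π(ρ(1)) = π(7) = 7, π(ρ(2)) = π(4) = 1, π(ρ(3)) = π(1) = 5, π(ρ(4)) = π(3) = 4, π(ρ(5)) = π(2) = 8, π(ρ(6)) = π(6) = 3, π(ρ(7)) = π(8) = 2, π(ρ(8)) = π(5) = 6.
Hence π ∘ ρ = [7 1 5 4 8 3 2 6].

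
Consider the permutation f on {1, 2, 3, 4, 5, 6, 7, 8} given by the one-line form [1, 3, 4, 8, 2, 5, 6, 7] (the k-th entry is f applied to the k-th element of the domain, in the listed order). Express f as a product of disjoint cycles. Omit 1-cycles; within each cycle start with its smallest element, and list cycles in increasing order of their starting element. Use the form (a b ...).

(2 3 4 8 7 6 5)

Start at 2 and follow images: 2 → 3 → 4 → 8 → 7 → 6 → 5 → 2, giving the cycle (2 3 4 8 7 6 5).
Repeating from the next unused element and collecting all non-trivial cycles gives (2 3 4 8 7 6 5).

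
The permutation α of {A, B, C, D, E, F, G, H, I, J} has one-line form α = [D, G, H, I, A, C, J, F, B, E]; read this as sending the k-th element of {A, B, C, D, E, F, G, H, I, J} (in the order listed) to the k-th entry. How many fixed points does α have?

0

No element satisfies α(x) = x, so there are 0 fixed points.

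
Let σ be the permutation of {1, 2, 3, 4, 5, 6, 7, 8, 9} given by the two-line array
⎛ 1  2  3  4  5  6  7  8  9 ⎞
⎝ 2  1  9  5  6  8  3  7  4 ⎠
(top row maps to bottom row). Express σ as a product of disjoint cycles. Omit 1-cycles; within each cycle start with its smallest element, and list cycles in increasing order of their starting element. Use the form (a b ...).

From 1: 1 → 2 → 1, closing the cycle (1 2).
Continuing from each remaining unvisited element yields (1 2)(3 9 4 5 6 8 7).

(1 2)(3 9 4 5 6 8 7)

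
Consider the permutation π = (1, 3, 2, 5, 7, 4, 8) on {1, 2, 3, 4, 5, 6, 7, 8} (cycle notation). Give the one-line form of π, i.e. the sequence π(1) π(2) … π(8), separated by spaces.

Each element maps to the next entry in its cycle (wrapping to the front): 1↦3, 2↦5, 3↦2, 4↦8, 5↦7, 6↦6, 7↦4, 8↦1.
Listing these in domain order gives 3 5 2 8 7 6 4 1.

3 5 2 8 7 6 4 1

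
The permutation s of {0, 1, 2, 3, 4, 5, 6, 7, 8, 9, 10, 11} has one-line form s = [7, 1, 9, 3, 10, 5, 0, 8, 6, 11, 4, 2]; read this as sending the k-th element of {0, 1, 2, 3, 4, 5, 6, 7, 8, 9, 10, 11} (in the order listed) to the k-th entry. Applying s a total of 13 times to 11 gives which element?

Tracing 11 → 2 → … returns to 11 after 3 steps, so 11 lies in a 3-cycle (2 9 11).
On a 3-cycle, s^3 is the identity, so s^13 = s^1 there (13 ≡ 1 mod 3).
Stepping 1 place around the cycle: 11 → 2.

2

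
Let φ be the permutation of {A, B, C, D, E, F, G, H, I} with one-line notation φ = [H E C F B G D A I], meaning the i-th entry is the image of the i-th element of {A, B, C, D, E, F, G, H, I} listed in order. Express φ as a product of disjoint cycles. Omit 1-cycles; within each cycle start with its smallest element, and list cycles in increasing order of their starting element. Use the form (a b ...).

Iterating φ from A gives A → H → A; that is the 2-cycle (A H).
Repeating from the next unused element and collecting all non-trivial cycles gives (A H)(B E)(D F G).

(A H)(B E)(D F G)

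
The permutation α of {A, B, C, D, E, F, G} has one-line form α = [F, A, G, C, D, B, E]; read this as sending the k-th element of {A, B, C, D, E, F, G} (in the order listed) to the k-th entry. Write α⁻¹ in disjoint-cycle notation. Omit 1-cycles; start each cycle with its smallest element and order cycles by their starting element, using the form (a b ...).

The cycle decomposition of α is (A F B)(C G E D).
The inverse reverses every cycle; in canonical form, α⁻¹ = (A B F)(C D E G).

(A B F)(C D E G)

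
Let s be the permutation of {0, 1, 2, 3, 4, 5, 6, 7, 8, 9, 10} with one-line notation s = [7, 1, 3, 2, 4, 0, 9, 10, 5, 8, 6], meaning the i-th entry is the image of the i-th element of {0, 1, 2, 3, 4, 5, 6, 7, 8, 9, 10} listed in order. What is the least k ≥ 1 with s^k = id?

14

The disjoint-cycle form of s has cycle lengths 7, 2, 1, 1.
The order is lcm(7, 2) = 14.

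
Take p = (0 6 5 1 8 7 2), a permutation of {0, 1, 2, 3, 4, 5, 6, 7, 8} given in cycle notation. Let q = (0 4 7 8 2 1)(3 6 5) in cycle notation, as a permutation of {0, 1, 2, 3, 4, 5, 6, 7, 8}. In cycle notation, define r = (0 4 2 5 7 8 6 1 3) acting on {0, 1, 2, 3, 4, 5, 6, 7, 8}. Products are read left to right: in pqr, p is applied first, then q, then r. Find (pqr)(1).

5

Chase 1: p(1) = 8; q(8) = 2; r(2) = 5. Hence (pqr)(1) = 5.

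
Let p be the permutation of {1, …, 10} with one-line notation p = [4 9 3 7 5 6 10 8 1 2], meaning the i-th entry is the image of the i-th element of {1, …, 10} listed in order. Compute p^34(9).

Tracing 9 → 1 → … returns to 9 after 6 steps, so 9 lies in a 6-cycle (1, 4, 7, 10, 2, 9).
Since the cycle has length 6, p^34 acts on it the same as p^4 (34 mod 6 = 4).
Advancing 4 steps from 9: 9 → 1 → 4 → 7 → 10.

10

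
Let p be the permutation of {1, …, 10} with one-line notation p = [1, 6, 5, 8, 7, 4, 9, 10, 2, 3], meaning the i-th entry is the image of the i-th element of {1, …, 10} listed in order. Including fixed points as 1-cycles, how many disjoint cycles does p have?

2

The cycle decomposition is (1)(2, 6, 4, 8, 10, 3, 5, 7, 9), which has 2 cycles (counting 1-cycles).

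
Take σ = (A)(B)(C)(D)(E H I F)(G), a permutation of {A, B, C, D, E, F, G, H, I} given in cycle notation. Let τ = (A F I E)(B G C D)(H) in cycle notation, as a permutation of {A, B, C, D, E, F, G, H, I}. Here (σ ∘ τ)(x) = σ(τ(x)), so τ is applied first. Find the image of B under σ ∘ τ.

G

First apply τ: τ(B) = G, then σ(G) = G. Thus (σ ∘ τ)(B) = G.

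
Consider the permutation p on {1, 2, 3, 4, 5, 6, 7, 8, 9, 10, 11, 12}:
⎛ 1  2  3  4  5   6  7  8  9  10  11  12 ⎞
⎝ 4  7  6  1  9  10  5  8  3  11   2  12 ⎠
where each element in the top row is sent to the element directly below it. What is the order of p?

The disjoint-cycle form of p has cycle lengths 8, 2, 1, 1.
The order is lcm(8, 2) = 8.

8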